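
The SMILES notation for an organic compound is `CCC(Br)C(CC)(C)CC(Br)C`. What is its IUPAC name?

The parent chain contains 7 carbons (heptane).
Number the chain so that the substituent locant set {2,4,4,5} is lower than {3,4,4,6} at the first point of difference.
With this numbering: bromo groups at C-2 and C-5; an ethyl group at C-4; a methyl group at C-4.
The substituents are ordered alphabetically, ignoring any di-/tri- multipliers.
The name is 2,5-dibromo-4-ethyl-4-methylheptane.

2,5-dibromo-4-ethyl-4-methylheptane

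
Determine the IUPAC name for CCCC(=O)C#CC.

Counting along the main chain through the carbonyl and the multiple bond gives 7 carbons: the parent is heptane.
The principal characteristic group is a ketone (C=O on an internal carbon), named with the suffix -one.
There is one C≡C triple bond, indicated by the ending -yne.
The numbering direction is chosen so that numbering from this end puts the triple bond at C-2 rather than C-5.
With this numbering: the carbonyl at C-4; the triple bond between C-2 and C-3.
Assembling the pieces gives hept-2-yn-4-one.

hept-2-yn-4-one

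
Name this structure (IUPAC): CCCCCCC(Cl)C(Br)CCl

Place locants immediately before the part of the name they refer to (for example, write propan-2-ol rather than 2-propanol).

2-bromo-1,3-dichlorononane

The longest continuous carbon chain has 9 atoms, so the parent hydride is nonane.
The numbering direction is chosen so that the substituent locant set {1,2,3} is lower than {7,8,9} at the first point of difference.
That gives a bromo group at C-2; chloro groups at C-1 and C-3.
Substituent prefixes are cited in alphabetical order (multiplying prefixes like di-/tri- are ignored for ordering).
Assembling the pieces gives 2-bromo-1,3-dichlorononane.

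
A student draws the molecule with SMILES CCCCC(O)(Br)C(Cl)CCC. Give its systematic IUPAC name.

5-bromo-4-chlorononan-5-ol

Counting along the main chain through the –OH group gives 9 carbons: the parent is nonane.
The highest-priority functional group is an alcohol (–OH), so the name ends in -ol.
Number the chain so that the substituent locant set {4,5} is lower than {5,6} at the first point of difference.
With this numbering: the hydroxyl at C-5; a bromo group at C-5; a chloro group at C-4.
Substituent prefixes are cited in alphabetical order (multiplying prefixes like di-/tri- are ignored for ordering).
Assembling the pieces gives 5-bromo-4-chlorononan-5-ol.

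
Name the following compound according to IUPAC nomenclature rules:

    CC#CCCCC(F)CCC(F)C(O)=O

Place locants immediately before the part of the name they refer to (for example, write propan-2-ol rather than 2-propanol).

2,5-difluoroundec-9-ynoic acid

The longest carbon chain that includes the –COOH group and the multiple bond has 11 carbons, so the parent hydride is undecane.
The highest-priority functional group is a carboxylic acid (terminal –COOH), so the name ends in -oic acid.
A C≡C triple bond in the chain gives the infix -yne-.
Number the chain so that the carboxylic acid carbon is C-1 by definition.
That gives the triple bond between C-9 and C-10; fluoro groups at C-2 and C-5.
Assembling the pieces gives 2,5-difluoroundec-9-ynoic acid.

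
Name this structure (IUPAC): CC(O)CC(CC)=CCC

Counting along the main chain through the –OH group and the multiple bond gives 7 carbons: the parent is heptane.
The highest-priority functional group is an alcohol (–OH), so the name ends in -ol.
There is one C=C double bond, indicated by the ending -ene.
The numbering direction is chosen so that numbering from this end puts the hydroxyl group at C-2 rather than C-6.
This places the hydroxyl at C-2; the double bond between C-4 and C-5; an ethyl group at C-4.
Assembling the pieces gives 4-ethylhept-4-en-2-ol.

4-ethylhept-4-en-2-ol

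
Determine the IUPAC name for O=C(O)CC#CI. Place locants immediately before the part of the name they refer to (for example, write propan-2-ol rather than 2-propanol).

4-iodobut-3-ynoic acid

The longest chain bearing the –COOH group and the multiple bond is 4 carbons long (butane).
The principal characteristic group is a carboxylic acid (terminal –COOH), named with the suffix -oic acid.
A C≡C triple bond in the chain gives the infix -yne-.
Number the chain so that the carboxylic acid carbon is C-1 by definition.
That gives the triple bond between C-3 and C-4; an iodo group at C-4.
Assembling the pieces gives 4-iodobut-3-ynoic acid.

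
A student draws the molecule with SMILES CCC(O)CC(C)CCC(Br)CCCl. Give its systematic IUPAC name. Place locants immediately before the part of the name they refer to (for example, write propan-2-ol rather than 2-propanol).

Counting along the main chain through the –OH group gives 10 carbons: the parent is decane.
The highest-priority functional group is an alcohol (–OH), so the name ends in -ol.
The numbering direction is chosen so that numbering from this end puts the hydroxyl group at C-3 rather than C-8.
This places the hydroxyl at C-3; a bromo group at C-8; a chloro group at C-10; a methyl group at C-5.
The substituents are ordered alphabetically, ignoring any di-/tri- multipliers.
Assembling the pieces gives 8-bromo-10-chloro-5-methyldecan-3-ol.

8-bromo-10-chloro-5-methyldecan-3-ol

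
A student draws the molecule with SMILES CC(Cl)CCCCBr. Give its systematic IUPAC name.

The parent chain contains 6 carbons (hexane).
Number the chain so that the substituent locant set {1,5} is lower than {2,6} at the first point of difference.
That gives a bromo group at C-1; a chloro group at C-5.
Prefixes are listed alphabetically: bromo, chloro.
The name is 1-bromo-5-chlorohexane.

1-bromo-5-chlorohexane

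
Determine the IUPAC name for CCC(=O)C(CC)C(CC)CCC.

Counting along the main chain through the carbonyl gives 8 carbons: the parent is octane.
The highest-priority functional group is a ketone (C=O on an internal carbon), so the name ends in -one.
The numbering direction is chosen so that numbering from this end puts the carbonyl group at C-3 rather than C-6.
With this numbering: the carbonyl at C-3; ethyl groups at C-4 and C-5.
The name is 4,5-diethyloctan-3-one.

4,5-diethyloctan-3-one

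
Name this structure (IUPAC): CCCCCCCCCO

nonan-1-ol

The longest chain bearing the –OH group is 9 carbons long (nonane).
An alcohol (–OH) is the principal characteristic group, giving the suffix -ol.
The numbering direction is chosen so that numbering from this end puts the hydroxyl group at C-1 rather than C-9.
This places the hydroxyl at C-1.
Assembling the pieces gives nonan-1-ol.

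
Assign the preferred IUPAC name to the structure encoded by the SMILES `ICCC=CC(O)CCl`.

The longest chain bearing the –OH group and the multiple bond is 6 carbons long (hexane).
The highest-priority functional group is an alcohol (–OH), so the name ends in -ol.
The chain contains a C=C double bond, so the unsaturation ending is -ene.
Number the chain so that numbering from this end puts the hydroxyl group at C-2 rather than C-5.
With this numbering: the hydroxyl at C-2; the double bond between C-3 and C-4; a chloro group at C-1; an iodo group at C-6.
The substituents are ordered alphabetically, ignoring any di-/tri- multipliers.
Assembling the pieces gives 1-chloro-6-iodohex-3-en-2-ol.

1-chloro-6-iodohex-3-en-2-ol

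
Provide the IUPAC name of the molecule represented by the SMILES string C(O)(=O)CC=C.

The longest carbon chain that includes the –COOH group and the multiple bond has 4 carbons, so the parent hydride is butane.
A carboxylic acid (terminal –COOH) is the principal characteristic group, giving the suffix -oic acid.
A C=C double bond in the chain gives the infix -ene-.
Number the chain so that the carboxylic acid carbon is C-1 by definition.
With this numbering: the double bond between C-3 and C-4.
Putting it together: but-3-enoic acid.

but-3-enoic acid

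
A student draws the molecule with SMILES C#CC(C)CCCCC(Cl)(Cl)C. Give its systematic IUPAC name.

8,8-dichloro-3-methylnon-1-yne

Counting along the main chain through the multiple bond gives 9 carbons: the parent is nonane.
A C≡C triple bond in the chain gives the infix -yne-.
Choose the numbering such that numbering from this end puts the triple bond at C-1 rather than C-8.
With this numbering: the triple bond between C-1 and C-2; two chloro groups at C-8; a methyl group at C-3.
The substituents are ordered alphabetically, ignoring any di-/tri- multipliers.
Assembling the pieces gives 8,8-dichloro-3-methylnon-1-yne.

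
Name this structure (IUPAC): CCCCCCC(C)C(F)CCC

The longest continuous carbon chain has 11 atoms, so the parent hydride is undecane.
Number the chain so that the substituent locant set {4,5} is lower than {7,8} at the first point of difference.
With this numbering: a fluoro group at C-4; a methyl group at C-5.
Substituent prefixes are cited in alphabetical order (multiplying prefixes like di-/tri- are ignored for ordering).
The name is 4-fluoro-5-methylundecane.

4-fluoro-5-methylundecane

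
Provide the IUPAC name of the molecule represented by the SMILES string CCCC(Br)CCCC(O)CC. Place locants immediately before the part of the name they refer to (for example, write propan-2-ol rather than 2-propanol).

The longest chain bearing the –OH group is 10 carbons long (decane).
The highest-priority functional group is an alcohol (–OH), so the name ends in -ol.
Number the chain so that numbering from this end puts the hydroxyl group at C-3 rather than C-8.
That gives the hydroxyl at C-3; a bromo group at C-7.
The name is 7-bromodecan-3-ol.

7-bromodecan-3-ol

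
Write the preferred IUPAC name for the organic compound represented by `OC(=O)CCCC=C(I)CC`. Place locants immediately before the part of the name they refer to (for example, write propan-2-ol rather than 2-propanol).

The longest chain bearing the –COOH group and the multiple bond is 8 carbons long (octane).
A carboxylic acid (terminal –COOH) is the principal characteristic group, giving the suffix -oic acid.
The chain contains a C=C double bond, so the unsaturation ending is -ene.
Choose the numbering such that the carboxylic acid carbon is C-1 by definition.
This places the double bond between C-5 and C-6; an iodo group at C-6.
The name is 6-iodooct-5-enoic acid.

6-iodooct-5-enoic acid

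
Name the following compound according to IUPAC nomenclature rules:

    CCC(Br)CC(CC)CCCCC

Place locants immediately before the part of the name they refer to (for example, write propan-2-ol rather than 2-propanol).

3-bromo-5-ethyldecane

The longest continuous carbon chain has 10 atoms, so the parent hydride is decane.
Number the chain so that the substituent locant set {3,5} is lower than {6,8} at the first point of difference.
This places a bromo group at C-3; an ethyl group at C-5.
Prefixes are listed alphabetically: bromo, ethyl.
Assembling the pieces gives 3-bromo-5-ethyldecane.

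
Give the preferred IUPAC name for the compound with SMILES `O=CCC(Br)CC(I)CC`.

3-bromo-5-iodoheptanal

The longest carbon chain that includes the –CHO group has 7 carbons, so the parent hydride is heptane.
The principal characteristic group is an aldehyde (terminal –CHO), named with the suffix -al.
The numbering direction is chosen so that the aldehyde carbon is C-1 by definition.
This places a bromo group at C-3; an iodo group at C-5.
The substituents are ordered alphabetically, ignoring any di-/tri- multipliers.
Putting it together: 3-bromo-5-iodoheptanal.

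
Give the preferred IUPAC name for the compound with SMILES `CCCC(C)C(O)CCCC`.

4-methylnonan-5-ol

Counting along the main chain through the –OH group gives 9 carbons: the parent is nonane.
The highest-priority functional group is an alcohol (–OH), so the name ends in -ol.
The numbering direction is chosen so that the substituent locant set {4} is lower than {6} at the first point of difference.
This places the hydroxyl at C-5; a methyl group at C-4.
Assembling the pieces gives 4-methylnonan-5-ol.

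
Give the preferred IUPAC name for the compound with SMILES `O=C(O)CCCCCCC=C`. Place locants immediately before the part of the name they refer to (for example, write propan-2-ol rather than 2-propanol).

The longest carbon chain that includes the –COOH group and the multiple bond has 9 carbons, so the parent hydride is nonane.
The principal characteristic group is a carboxylic acid (terminal –COOH), named with the suffix -oic acid.
The chain contains a C=C double bond, so the unsaturation ending is -ene.
Choose the numbering such that the carboxylic acid carbon is C-1 by definition.
That gives the double bond between C-8 and C-9.
Assembling the pieces gives non-8-enoic acid.

non-8-enoic acid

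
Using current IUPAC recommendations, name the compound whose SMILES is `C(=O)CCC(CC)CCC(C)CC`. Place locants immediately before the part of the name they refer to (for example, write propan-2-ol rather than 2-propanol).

The longest chain bearing the –CHO group is 9 carbons long (nonane).
The principal characteristic group is an aldehyde (terminal –CHO), named with the suffix -al.
The numbering direction is chosen so that the aldehyde carbon is C-1 by definition.
This places an ethyl group at C-4; a methyl group at C-7.
Prefixes are listed alphabetically: ethyl, methyl.
The name is 4-ethyl-7-methylnonanal.

4-ethyl-7-methylnonanal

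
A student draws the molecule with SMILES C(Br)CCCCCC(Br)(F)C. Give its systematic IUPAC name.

1,7-dibromo-7-fluorooctane

The longest carbon chain is 8 atoms: the parent is octane.
Choose the numbering such that the substituent locant set {1,7,7} is lower than {2,2,8} at the first point of difference.
That gives bromo groups at C-1 and C-7; a fluoro group at C-7.
Prefixes are listed alphabetically: bromo, fluoro.
The name is 1,7-dibromo-7-fluorooctane.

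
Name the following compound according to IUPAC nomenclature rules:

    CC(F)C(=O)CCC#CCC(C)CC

2-fluoro-9-methylundec-6-yn-3-one

The longest chain bearing the carbonyl and the multiple bond is 11 carbons long (undecane).
The principal characteristic group is a ketone (C=O on an internal carbon), named with the suffix -one.
A C≡C triple bond in the chain gives the infix -yne-.
Number the chain so that numbering from this end puts the carbonyl group at C-3 rather than C-9.
With this numbering: the carbonyl at C-3; the triple bond between C-6 and C-7; a fluoro group at C-2; a methyl group at C-9.
Prefixes are listed alphabetically: fluoro, methyl.
Assembling the pieces gives 2-fluoro-9-methylundec-6-yn-3-one.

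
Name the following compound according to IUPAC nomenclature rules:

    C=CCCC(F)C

5-fluorohex-1-ene

Counting along the main chain through the multiple bond gives 6 carbons: the parent is hexane.
There is one C=C double bond, indicated by the ending -ene.
Choose the numbering such that numbering from this end puts the double bond at C-1 rather than C-5.
This places the double bond between C-1 and C-2; a fluoro group at C-5.
Putting it together: 5-fluorohex-1-ene.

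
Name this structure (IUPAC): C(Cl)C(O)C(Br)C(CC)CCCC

3-bromo-1-chloro-4-ethyloctan-2-ol

The longest chain bearing the –OH group is 8 carbons long (octane).
The principal characteristic group is an alcohol (–OH), named with the suffix -ol.
Choose the numbering such that numbering from this end puts the hydroxyl group at C-2 rather than C-7.
That gives the hydroxyl at C-2; a bromo group at C-3; a chloro group at C-1; an ethyl group at C-4.
Prefixes are listed alphabetically: bromo, chloro, ethyl.
Assembling the pieces gives 3-bromo-1-chloro-4-ethyloctan-2-ol.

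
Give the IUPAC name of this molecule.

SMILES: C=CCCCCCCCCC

The longest carbon chain that includes the multiple bond has 11 carbons, so the parent hydride is undecane.
The chain contains a C=C double bond, so the unsaturation ending is -ene.
Choose the numbering such that numbering from this end puts the double bond at C-1 rather than C-10.
With this numbering: the double bond between C-1 and C-2.
Assembling the pieces gives undec-1-ene.

undec-1-ene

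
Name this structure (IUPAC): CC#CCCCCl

6-chlorohex-2-yne

The longest chain bearing the multiple bond is 6 carbons long (hexane).
A C≡C triple bond in the chain gives the infix -yne-.
The numbering direction is chosen so that numbering from this end puts the triple bond at C-2 rather than C-4.
With this numbering: the triple bond between C-2 and C-3; a chloro group at C-6.
Assembling the pieces gives 6-chlorohex-2-yne.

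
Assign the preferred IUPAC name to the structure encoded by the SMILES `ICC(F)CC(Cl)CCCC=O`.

The longest carbon chain that includes the –CHO group has 8 carbons, so the parent hydride is octane.
The highest-priority functional group is an aldehyde (terminal –CHO), so the name ends in -al.
Choose the numbering such that the aldehyde carbon is C-1 by definition.
This places a chloro group at C-5; a fluoro group at C-7; an iodo group at C-8.
Prefixes are listed alphabetically: chloro, fluoro, iodo.
Assembling the pieces gives 5-chloro-7-fluoro-8-iodooctanal.

5-chloro-7-fluoro-8-iodooctanal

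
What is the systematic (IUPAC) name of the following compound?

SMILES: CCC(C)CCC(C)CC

The parent chain contains 8 carbons (octane).
The molecule is symmetric, so either numbering direction gives the same locants.
This places methyl groups at C-3 and C-6.
Putting it together: 3,6-dimethyloctane.

3,6-dimethyloctane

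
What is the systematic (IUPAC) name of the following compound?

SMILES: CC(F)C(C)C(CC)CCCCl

The longest continuous carbon chain has 7 atoms, so the parent hydride is heptane.
Choose the numbering such that the substituent locant set {1,4,5,6} is lower than {2,3,4,7} at the first point of difference.
That gives a chloro group at C-1; an ethyl group at C-4; a fluoro group at C-6; a methyl group at C-5.
Prefixes are listed alphabetically: chloro, ethyl, fluoro, methyl.
Putting it together: 1-chloro-4-ethyl-6-fluoro-5-methylheptane.

1-chloro-4-ethyl-6-fluoro-5-methylheptane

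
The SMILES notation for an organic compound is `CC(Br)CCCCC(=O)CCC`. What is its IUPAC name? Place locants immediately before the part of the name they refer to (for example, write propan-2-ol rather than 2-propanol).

The longest chain bearing the carbonyl is 10 carbons long (decane).
A ketone (C=O on an internal carbon) is the principal characteristic group, giving the suffix -one.
Number the chain so that numbering from this end puts the carbonyl group at C-4 rather than C-7.
That gives the carbonyl at C-4; a bromo group at C-9.
Assembling the pieces gives 9-bromodecan-4-one.

9-bromodecan-4-one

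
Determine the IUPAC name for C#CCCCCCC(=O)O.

oct-7-ynoic acid

The longest carbon chain that includes the –COOH group and the multiple bond has 8 carbons, so the parent hydride is octane.
A carboxylic acid (terminal –COOH) is the principal characteristic group, giving the suffix -oic acid.
There is one C≡C triple bond, indicated by the ending -yne.
Number the chain so that the carboxylic acid carbon is C-1 by definition.
This places the triple bond between C-7 and C-8.
Assembling the pieces gives oct-7-ynoic acid.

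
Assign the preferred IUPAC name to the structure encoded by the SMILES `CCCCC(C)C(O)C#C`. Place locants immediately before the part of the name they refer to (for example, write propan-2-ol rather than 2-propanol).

Counting along the main chain through the –OH group and the multiple bond gives 8 carbons: the parent is octane.
The highest-priority functional group is an alcohol (–OH), so the name ends in -ol.
A C≡C triple bond in the chain gives the infix -yne-.
The numbering direction is chosen so that numbering from this end puts the hydroxyl group at C-3 rather than C-6.
That gives the hydroxyl at C-3; the triple bond between C-1 and C-2; a methyl group at C-4.
Assembling the pieces gives 4-methyloct-1-yn-3-ol.

4-methyloct-1-yn-3-ol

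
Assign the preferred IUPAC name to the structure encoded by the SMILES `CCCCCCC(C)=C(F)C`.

2-fluoro-3-methylnon-2-ene

Counting along the main chain through the multiple bond gives 9 carbons: the parent is nonane.
The chain contains a C=C double bond, so the unsaturation ending is -ene.
Number the chain so that numbering from this end puts the double bond at C-2 rather than C-7.
This places the double bond between C-2 and C-3; a fluoro group at C-2; a methyl group at C-3.
The substituents are ordered alphabetically, ignoring any di-/tri- multipliers.
Assembling the pieces gives 2-fluoro-3-methylnon-2-ene.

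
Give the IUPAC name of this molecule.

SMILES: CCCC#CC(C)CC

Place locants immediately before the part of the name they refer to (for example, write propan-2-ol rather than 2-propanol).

The longest carbon chain that includes the multiple bond has 8 carbons, so the parent hydride is octane.
A C≡C triple bond in the chain gives the infix -yne-.
Choose the numbering such that the substituent locant set {3} is lower than {6} at the first point of difference.
This places the triple bond between C-4 and C-5; a methyl group at C-3.
Putting it together: 3-methyloct-4-yne.

3-methyloct-4-yne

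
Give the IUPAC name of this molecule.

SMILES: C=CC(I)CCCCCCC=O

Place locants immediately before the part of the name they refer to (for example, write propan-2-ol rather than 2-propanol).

The longest carbon chain that includes the –CHO group and the multiple bond has 10 carbons, so the parent hydride is decane.
The highest-priority functional group is an aldehyde (terminal –CHO), so the name ends in -al.
A C=C double bond in the chain gives the infix -ene-.
Number the chain so that the aldehyde carbon is C-1 by definition.
With this numbering: the double bond between C-9 and C-10; an iodo group at C-8.
The name is 8-iododec-9-enal.

8-iododec-9-enal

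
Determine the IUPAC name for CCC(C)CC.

The longest continuous carbon chain has 5 atoms, so the parent hydride is pentane.
The molecule is symmetric, so either numbering direction gives the same locants.
That gives a methyl group at C-3.
Assembling the pieces gives 3-methylpentane.

3-methylpentane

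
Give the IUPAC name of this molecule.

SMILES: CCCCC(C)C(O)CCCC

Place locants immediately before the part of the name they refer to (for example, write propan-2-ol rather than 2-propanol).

6-methyldecan-5-ol

The longest chain bearing the –OH group is 10 carbons long (decane).
The highest-priority functional group is an alcohol (–OH), so the name ends in -ol.
Choose the numbering such that numbering from this end puts the hydroxyl group at C-5 rather than C-6.
With this numbering: the hydroxyl at C-5; a methyl group at C-6.
Assembling the pieces gives 6-methyldecan-5-ol.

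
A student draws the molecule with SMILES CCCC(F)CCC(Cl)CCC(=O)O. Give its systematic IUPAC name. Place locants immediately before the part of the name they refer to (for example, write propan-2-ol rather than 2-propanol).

Counting along the main chain through the –COOH group gives 10 carbons: the parent is decane.
The highest-priority functional group is a carboxylic acid (terminal –COOH), so the name ends in -oic acid.
The numbering direction is chosen so that the carboxylic acid carbon is C-1 by definition.
With this numbering: a chloro group at C-4; a fluoro group at C-7.
Prefixes are listed alphabetically: chloro, fluoro.
The name is 4-chloro-7-fluorodecanoic acid.

4-chloro-7-fluorodecanoic acid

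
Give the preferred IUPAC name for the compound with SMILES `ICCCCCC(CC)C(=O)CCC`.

5-ethyl-10-iododecan-4-one

The longest chain bearing the carbonyl is 10 carbons long (decane).
The principal characteristic group is a ketone (C=O on an internal carbon), named with the suffix -one.
Number the chain so that numbering from this end puts the carbonyl group at C-4 rather than C-7.
With this numbering: the carbonyl at C-4; an ethyl group at C-5; an iodo group at C-10.
The substituents are ordered alphabetically, ignoring any di-/tri- multipliers.
The name is 5-ethyl-10-iododecan-4-one.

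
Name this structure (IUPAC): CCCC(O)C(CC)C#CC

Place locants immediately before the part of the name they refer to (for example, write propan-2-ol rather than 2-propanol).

5-ethyloct-6-yn-4-ol

The longest carbon chain that includes the –OH group and the multiple bond has 8 carbons, so the parent hydride is octane.
The principal characteristic group is an alcohol (–OH), named with the suffix -ol.
A C≡C triple bond in the chain gives the infix -yne-.
The numbering direction is chosen so that numbering from this end puts the hydroxyl group at C-4 rather than C-5.
That gives the hydroxyl at C-4; the triple bond between C-6 and C-7; an ethyl group at C-5.
Putting it together: 5-ethyloct-6-yn-4-ol.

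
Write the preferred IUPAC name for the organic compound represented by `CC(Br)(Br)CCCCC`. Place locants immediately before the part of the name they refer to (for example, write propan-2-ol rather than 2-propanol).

2,2-dibromoheptane

The longest continuous carbon chain has 7 atoms, so the parent hydride is heptane.
Choose the numbering such that the substituent locant set {2,2} is lower than {6,6} at the first point of difference.
With this numbering: two bromo groups at C-2.
Assembling the pieces gives 2,2-dibromoheptane.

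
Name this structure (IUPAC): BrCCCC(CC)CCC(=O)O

7-bromo-4-ethylheptanoic acid

The longest carbon chain that includes the –COOH group has 7 carbons, so the parent hydride is heptane.
The principal characteristic group is a carboxylic acid (terminal –COOH), named with the suffix -oic acid.
The numbering direction is chosen so that the carboxylic acid carbon is C-1 by definition.
This places a bromo group at C-7; an ethyl group at C-4.
The substituents are ordered alphabetically, ignoring any di-/tri- multipliers.
Putting it together: 7-bromo-4-ethylheptanoic acid.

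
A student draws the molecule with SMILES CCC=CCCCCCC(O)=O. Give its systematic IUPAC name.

dec-7-enoic acid

The longest chain bearing the –COOH group and the multiple bond is 10 carbons long (decane).
A carboxylic acid (terminal –COOH) is the principal characteristic group, giving the suffix -oic acid.
The chain contains a C=C double bond, so the unsaturation ending is -ene.
Choose the numbering such that the carboxylic acid carbon is C-1 by definition.
With this numbering: the double bond between C-7 and C-8.
Putting it together: dec-7-enoic acid.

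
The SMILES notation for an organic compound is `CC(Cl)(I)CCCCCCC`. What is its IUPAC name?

2-chloro-2-iodononane

The longest carbon chain is 9 atoms: the parent is nonane.
Choose the numbering such that the substituent locant set {2,2} is lower than {8,8} at the first point of difference.
That gives a chloro group at C-2; an iodo group at C-2.
Prefixes are listed alphabetically: chloro, iodo.
Putting it together: 2-chloro-2-iodononane.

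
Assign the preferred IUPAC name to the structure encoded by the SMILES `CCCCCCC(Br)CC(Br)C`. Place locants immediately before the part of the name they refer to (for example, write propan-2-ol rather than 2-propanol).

2,4-dibromodecane

The longest carbon chain is 10 atoms: the parent is decane.
Choose the numbering such that the substituent locant set {2,4} is lower than {7,9} at the first point of difference.
With this numbering: bromo groups at C-2 and C-4.
Putting it together: 2,4-dibromodecane.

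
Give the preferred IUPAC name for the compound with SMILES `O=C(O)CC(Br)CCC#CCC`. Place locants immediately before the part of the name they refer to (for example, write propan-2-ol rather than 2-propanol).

The longest chain bearing the –COOH group and the multiple bond is 9 carbons long (nonane).
The highest-priority functional group is a carboxylic acid (terminal –COOH), so the name ends in -oic acid.
The chain contains a C≡C triple bond, so the unsaturation ending is -yne.
The numbering direction is chosen so that the carboxylic acid carbon is C-1 by definition.
That gives the triple bond between C-6 and C-7; a bromo group at C-3.
Assembling the pieces gives 3-bromonon-6-ynoic acid.

3-bromonon-6-ynoic acid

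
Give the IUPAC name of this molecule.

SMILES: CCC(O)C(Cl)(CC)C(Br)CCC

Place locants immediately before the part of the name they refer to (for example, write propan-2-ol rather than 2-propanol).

The longest chain bearing the –OH group is 8 carbons long (octane).
An alcohol (–OH) is the principal characteristic group, giving the suffix -ol.
Choose the numbering such that numbering from this end puts the hydroxyl group at C-3 rather than C-6.
With this numbering: the hydroxyl at C-3; a bromo group at C-5; a chloro group at C-4; an ethyl group at C-4.
Prefixes are listed alphabetically: bromo, chloro, ethyl.
Assembling the pieces gives 5-bromo-4-chloro-4-ethyloctan-3-ol.

5-bromo-4-chloro-4-ethyloctan-3-ol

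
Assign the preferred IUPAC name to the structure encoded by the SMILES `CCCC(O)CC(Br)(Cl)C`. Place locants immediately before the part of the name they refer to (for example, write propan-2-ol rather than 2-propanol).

Counting along the main chain through the –OH group gives 7 carbons: the parent is heptane.
The principal characteristic group is an alcohol (–OH), named with the suffix -ol.
The numbering direction is chosen so that the substituent locant set {2,2} is lower than {6,6} at the first point of difference.
With this numbering: the hydroxyl at C-4; a bromo group at C-2; a chloro group at C-2.
Substituent prefixes are cited in alphabetical order (multiplying prefixes like di-/tri- are ignored for ordering).
Assembling the pieces gives 2-bromo-2-chloroheptan-4-ol.

2-bromo-2-chloroheptan-4-ol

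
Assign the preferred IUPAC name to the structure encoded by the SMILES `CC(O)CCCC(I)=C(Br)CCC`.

The longest chain bearing the –OH group and the multiple bond is 10 carbons long (decane).
An alcohol (–OH) is the principal characteristic group, giving the suffix -ol.
The chain contains a C=C double bond, so the unsaturation ending is -ene.
The numbering direction is chosen so that numbering from this end puts the hydroxyl group at C-2 rather than C-9.
This places the hydroxyl at C-2; the double bond between C-6 and C-7; a bromo group at C-7; an iodo group at C-6.
Substituent prefixes are cited in alphabetical order (multiplying prefixes like di-/tri- are ignored for ordering).
Assembling the pieces gives 7-bromo-6-iododec-6-en-2-ol.

7-bromo-6-iododec-6-en-2-ol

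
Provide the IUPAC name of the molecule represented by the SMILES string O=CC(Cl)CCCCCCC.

The longest carbon chain that includes the –CHO group has 9 carbons, so the parent hydride is nonane.
The highest-priority functional group is an aldehyde (terminal –CHO), so the name ends in -al.
The numbering direction is chosen so that the aldehyde carbon is C-1 by definition.
With this numbering: a chloro group at C-2.
Assembling the pieces gives 2-chlorononanal.

2-chlorononanal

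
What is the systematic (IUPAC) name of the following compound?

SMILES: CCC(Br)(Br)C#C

3,3-dibromopent-1-yne

The longest carbon chain that includes the multiple bond has 5 carbons, so the parent hydride is pentane.
There is one C≡C triple bond, indicated by the ending -yne.
The numbering direction is chosen so that numbering from this end puts the triple bond at C-1 rather than C-4.
This places the triple bond between C-1 and C-2; two bromo groups at C-3.
Assembling the pieces gives 3,3-dibromopent-1-yne.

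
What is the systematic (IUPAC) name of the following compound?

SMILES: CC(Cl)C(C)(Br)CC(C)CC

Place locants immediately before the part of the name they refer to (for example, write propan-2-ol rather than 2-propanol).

The parent chain contains 7 carbons (heptane).
The numbering direction is chosen so that the substituent locant set {2,3,3,5} is lower than {3,5,5,6} at the first point of difference.
With this numbering: a bromo group at C-3; a chloro group at C-2; methyl groups at C-3 and C-5.
Substituent prefixes are cited in alphabetical order (multiplying prefixes like di-/tri- are ignored for ordering).
Assembling the pieces gives 3-bromo-2-chloro-3,5-dimethylheptane.

3-bromo-2-chloro-3,5-dimethylheptane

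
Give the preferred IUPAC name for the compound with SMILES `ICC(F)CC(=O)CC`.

The longest chain bearing the carbonyl is 6 carbons long (hexane).
A ketone (C=O on an internal carbon) is the principal characteristic group, giving the suffix -one.
Choose the numbering such that numbering from this end puts the carbonyl group at C-3 rather than C-4.
That gives the carbonyl at C-3; a fluoro group at C-5; an iodo group at C-6.
Substituent prefixes are cited in alphabetical order (multiplying prefixes like di-/tri- are ignored for ordering).
Putting it together: 5-fluoro-6-iodohexan-3-one.

5-fluoro-6-iodohexan-3-one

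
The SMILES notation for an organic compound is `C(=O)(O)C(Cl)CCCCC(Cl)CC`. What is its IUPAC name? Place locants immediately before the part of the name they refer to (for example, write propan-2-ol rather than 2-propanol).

2,7-dichlorononanoic acid

The longest chain bearing the –COOH group is 9 carbons long (nonane).
The principal characteristic group is a carboxylic acid (terminal –COOH), named with the suffix -oic acid.
Choose the numbering such that the carboxylic acid carbon is C-1 by definition.
That gives chloro groups at C-2 and C-7.
The name is 2,7-dichlorononanoic acid.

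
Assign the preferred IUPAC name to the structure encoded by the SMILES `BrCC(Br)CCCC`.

1,2-dibromohexane

The longest continuous carbon chain has 6 atoms, so the parent hydride is hexane.
Number the chain so that the substituent locant set {1,2} is lower than {5,6} at the first point of difference.
With this numbering: bromo groups at C-1 and C-2.
The name is 1,2-dibromohexane.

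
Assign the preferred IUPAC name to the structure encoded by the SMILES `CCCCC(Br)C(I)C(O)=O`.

3-bromo-2-iodoheptanoic acid

The longest chain bearing the –COOH group is 7 carbons long (heptane).
A carboxylic acid (terminal –COOH) is the principal characteristic group, giving the suffix -oic acid.
Number the chain so that the carboxylic acid carbon is C-1 by definition.
This places a bromo group at C-3; an iodo group at C-2.
Substituent prefixes are cited in alphabetical order (multiplying prefixes like di-/tri- are ignored for ordering).
Putting it together: 3-bromo-2-iodoheptanoic acid.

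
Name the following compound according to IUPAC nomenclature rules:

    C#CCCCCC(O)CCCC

undec-10-yn-5-ol

The longest chain bearing the –OH group and the multiple bond is 11 carbons long (undecane).
An alcohol (–OH) is the principal characteristic group, giving the suffix -ol.
A C≡C triple bond in the chain gives the infix -yne-.
Choose the numbering such that numbering from this end puts the hydroxyl group at C-5 rather than C-7.
With this numbering: the hydroxyl at C-5; the triple bond between C-10 and C-11.
Putting it together: undec-10-yn-5-ol.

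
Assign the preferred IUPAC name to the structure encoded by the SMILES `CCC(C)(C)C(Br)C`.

The longest continuous carbon chain has 5 atoms, so the parent hydride is pentane.
Number the chain so that the substituent locant set {2,3,3} is lower than {3,3,4} at the first point of difference.
That gives a bromo group at C-2; two methyl groups at C-3.
The substituents are ordered alphabetically, ignoring any di-/tri- multipliers.
Putting it together: 2-bromo-3,3-dimethylpentane.

2-bromo-3,3-dimethylpentane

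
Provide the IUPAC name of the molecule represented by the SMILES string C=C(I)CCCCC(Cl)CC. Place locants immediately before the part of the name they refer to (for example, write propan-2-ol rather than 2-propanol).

The longest carbon chain that includes the multiple bond has 9 carbons, so the parent hydride is nonane.
The chain contains a C=C double bond, so the unsaturation ending is -ene.
The numbering direction is chosen so that numbering from this end puts the double bond at C-1 rather than C-8.
That gives the double bond between C-1 and C-2; a chloro group at C-7; an iodo group at C-2.
Prefixes are listed alphabetically: chloro, iodo.
The name is 7-chloro-2-iodonon-1-ene.

7-chloro-2-iodonon-1-ene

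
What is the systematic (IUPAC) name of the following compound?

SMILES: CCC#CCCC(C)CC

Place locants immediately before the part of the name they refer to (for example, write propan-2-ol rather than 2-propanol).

Counting along the main chain through the multiple bond gives 9 carbons: the parent is nonane.
A C≡C triple bond in the chain gives the infix -yne-.
The numbering direction is chosen so that numbering from this end puts the triple bond at C-3 rather than C-6.
This places the triple bond between C-3 and C-4; a methyl group at C-7.
Assembling the pieces gives 7-methylnon-3-yne.

7-methylnon-3-yne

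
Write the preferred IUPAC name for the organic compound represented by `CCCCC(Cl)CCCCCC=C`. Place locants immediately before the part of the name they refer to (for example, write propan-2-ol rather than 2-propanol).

8-chlorododec-1-ene

The longest chain bearing the multiple bond is 12 carbons long (dodecane).
A C=C double bond in the chain gives the infix -ene-.
The numbering direction is chosen so that numbering from this end puts the double bond at C-1 rather than C-11.
That gives the double bond between C-1 and C-2; a chloro group at C-8.
Assembling the pieces gives 8-chlorododec-1-ene.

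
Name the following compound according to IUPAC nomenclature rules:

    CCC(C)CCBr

The longest continuous carbon chain has 5 atoms, so the parent hydride is pentane.
The numbering direction is chosen so that the substituent locant set {1,3} is lower than {3,5} at the first point of difference.
That gives a bromo group at C-1; a methyl group at C-3.
Prefixes are listed alphabetically: bromo, methyl.
The name is 1-bromo-3-methylpentane.

1-bromo-3-methylpentane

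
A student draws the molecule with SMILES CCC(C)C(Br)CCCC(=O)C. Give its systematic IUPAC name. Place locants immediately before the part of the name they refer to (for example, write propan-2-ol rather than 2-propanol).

Counting along the main chain through the carbonyl gives 9 carbons: the parent is nonane.
The highest-priority functional group is a ketone (C=O on an internal carbon), so the name ends in -one.
Number the chain so that numbering from this end puts the carbonyl group at C-2 rather than C-8.
This places the carbonyl at C-2; a bromo group at C-6; a methyl group at C-7.
The substituents are ordered alphabetically, ignoring any di-/tri- multipliers.
The name is 6-bromo-7-methylnonan-2-one.

6-bromo-7-methylnonan-2-one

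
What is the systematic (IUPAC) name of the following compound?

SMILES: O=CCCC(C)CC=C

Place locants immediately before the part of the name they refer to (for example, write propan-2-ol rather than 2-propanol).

Counting along the main chain through the –CHO group and the multiple bond gives 7 carbons: the parent is heptane.
The principal characteristic group is an aldehyde (terminal –CHO), named with the suffix -al.
There is one C=C double bond, indicated by the ending -ene.
Choose the numbering such that the aldehyde carbon is C-1 by definition.
With this numbering: the double bond between C-6 and C-7; a methyl group at C-4.
Assembling the pieces gives 4-methylhept-6-enal.

4-methylhept-6-enal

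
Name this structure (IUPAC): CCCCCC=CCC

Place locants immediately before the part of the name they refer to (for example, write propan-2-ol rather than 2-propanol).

non-3-ene

The longest carbon chain that includes the multiple bond has 9 carbons, so the parent hydride is nonane.
A C=C double bond in the chain gives the infix -ene-.
Choose the numbering such that numbering from this end puts the double bond at C-3 rather than C-6.
With this numbering: the double bond between C-3 and C-4.
Assembling the pieces gives non-3-ene.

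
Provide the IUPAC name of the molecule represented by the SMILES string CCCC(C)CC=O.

3-methylhexanal

The longest chain bearing the –CHO group is 6 carbons long (hexane).
The principal characteristic group is an aldehyde (terminal –CHO), named with the suffix -al.
The numbering direction is chosen so that the aldehyde carbon is C-1 by definition.
That gives a methyl group at C-3.
The name is 3-methylhexanal.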